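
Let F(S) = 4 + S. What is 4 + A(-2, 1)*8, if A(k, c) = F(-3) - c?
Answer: 4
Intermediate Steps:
A(k, c) = 1 - c (A(k, c) = (4 - 3) - c = 1 - c)
4 + A(-2, 1)*8 = 4 + (1 - 1*1)*8 = 4 + (1 - 1)*8 = 4 + 0*8 = 4 + 0 = 4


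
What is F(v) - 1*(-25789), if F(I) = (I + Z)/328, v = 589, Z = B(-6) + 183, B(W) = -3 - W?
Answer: 8459567/328 ≈ 25791.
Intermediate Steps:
Z = 186 (Z = (-3 - 1*(-6)) + 183 = (-3 + 6) + 183 = 3 + 183 = 186)
F(I) = 93/164 + I/328 (F(I) = (I + 186)/328 = (186 + I)/328 = 93/164 + I/328)
F(v) - 1*(-25789) = (93/164 + (1/328)*589) - 1*(-25789) = (93/164 + 589/328) + 25789 = 775/328 + 25789 = 8459567/328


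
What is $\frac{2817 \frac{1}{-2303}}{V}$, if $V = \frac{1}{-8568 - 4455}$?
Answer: $\frac{36685791}{2303} \approx 15930.0$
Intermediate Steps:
$V = - \frac{1}{13023}$ ($V = \frac{1}{-13023} = - \frac{1}{13023} \approx -7.6787 \cdot 10^{-5}$)
$\frac{2817 \frac{1}{-2303}}{V} = \frac{2817 \frac{1}{-2303}}{- \frac{1}{13023}} = 2817 \left(- \frac{1}{2303}\right) \left(-13023\right) = \left(- \frac{2817}{2303}\right) \left(-13023\right) = \frac{36685791}{2303}$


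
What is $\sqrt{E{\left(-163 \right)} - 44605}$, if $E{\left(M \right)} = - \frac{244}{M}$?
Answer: $\frac{3 i \sqrt{131674497}}{163} \approx 211.2 i$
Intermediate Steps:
$\sqrt{E{\left(-163 \right)} - 44605} = \sqrt{- \frac{244}{-163} - 44605} = \sqrt{\left(-244\right) \left(- \frac{1}{163}\right) - 44605} = \sqrt{\frac{244}{163} - 44605} = \sqrt{- \frac{7270371}{163}} = \frac{3 i \sqrt{131674497}}{163}$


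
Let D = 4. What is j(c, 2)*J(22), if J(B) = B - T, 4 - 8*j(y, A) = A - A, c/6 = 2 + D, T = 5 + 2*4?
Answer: 9/2 ≈ 4.5000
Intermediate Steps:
T = 13 (T = 5 + 8 = 13)
c = 36 (c = 6*(2 + 4) = 6*6 = 36)
j(y, A) = ½ (j(y, A) = ½ - (A - A)/8 = ½ - ⅛*0 = ½ + 0 = ½)
J(B) = -13 + B (J(B) = B - 1*13 = B - 13 = -13 + B)
j(c, 2)*J(22) = (-13 + 22)/2 = (½)*9 = 9/2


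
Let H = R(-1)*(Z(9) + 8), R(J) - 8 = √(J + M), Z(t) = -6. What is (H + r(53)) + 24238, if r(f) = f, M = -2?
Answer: 24307 + 2*I*√3 ≈ 24307.0 + 3.4641*I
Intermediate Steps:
R(J) = 8 + √(-2 + J) (R(J) = 8 + √(J - 2) = 8 + √(-2 + J))
H = 16 + 2*I*√3 (H = (8 + √(-2 - 1))*(-6 + 8) = (8 + √(-3))*2 = (8 + I*√3)*2 = 16 + 2*I*√3 ≈ 16.0 + 3.4641*I)
(H + r(53)) + 24238 = ((16 + 2*I*√3) + 53) + 24238 = (69 + 2*I*√3) + 24238 = 24307 + 2*I*√3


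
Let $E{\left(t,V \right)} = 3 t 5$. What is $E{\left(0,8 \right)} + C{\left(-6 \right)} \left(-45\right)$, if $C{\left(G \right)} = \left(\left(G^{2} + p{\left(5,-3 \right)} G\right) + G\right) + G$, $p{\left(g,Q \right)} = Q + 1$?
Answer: $-1620$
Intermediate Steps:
$p{\left(g,Q \right)} = 1 + Q$
$C{\left(G \right)} = G^{2}$ ($C{\left(G \right)} = \left(\left(G^{2} + \left(1 - 3\right) G\right) + G\right) + G = \left(\left(G^{2} - 2 G\right) + G\right) + G = \left(G^{2} - G\right) + G = G^{2}$)
$E{\left(t,V \right)} = 15 t$
$E{\left(0,8 \right)} + C{\left(-6 \right)} \left(-45\right) = 15 \cdot 0 + \left(-6\right)^{2} \left(-45\right) = 0 + 36 \left(-45\right) = 0 - 1620 = -1620$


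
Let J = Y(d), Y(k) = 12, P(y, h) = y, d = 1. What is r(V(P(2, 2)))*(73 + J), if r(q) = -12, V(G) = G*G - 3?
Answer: -1020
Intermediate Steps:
V(G) = -3 + G² (V(G) = G² - 3 = -3 + G²)
J = 12
r(V(P(2, 2)))*(73 + J) = -12*(73 + 12) = -12*85 = -1020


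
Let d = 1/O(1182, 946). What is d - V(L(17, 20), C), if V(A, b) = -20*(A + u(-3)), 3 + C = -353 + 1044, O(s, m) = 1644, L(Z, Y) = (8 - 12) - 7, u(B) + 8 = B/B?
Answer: -591839/1644 ≈ -360.00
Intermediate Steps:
u(B) = -7 (u(B) = -8 + B/B = -8 + 1 = -7)
L(Z, Y) = -11 (L(Z, Y) = -4 - 7 = -11)
C = 688 (C = -3 + (-353 + 1044) = -3 + 691 = 688)
V(A, b) = 140 - 20*A (V(A, b) = -20*(A - 7) = -20*(-7 + A) = 140 - 20*A)
d = 1/1644 ≈ 0.00060827
d - V(L(17, 20), C) = 1/1644 - (140 - 20*(-11)) = 1/1644 - (140 + 220) = 1/1644 - 1*360 = 1/1644 - 360 = -591839/1644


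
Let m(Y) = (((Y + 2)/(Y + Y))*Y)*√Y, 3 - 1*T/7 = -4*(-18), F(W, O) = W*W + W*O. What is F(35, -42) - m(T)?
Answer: -245 + 481*I*√483/2 ≈ -245.0 + 5285.5*I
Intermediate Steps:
F(W, O) = W² + O*W
T = -483 (T = 21 - (-28)*(-18) = 21 - 7*72 = 21 - 504 = -483)
m(Y) = √Y*(1 + Y/2) (m(Y) = (((2 + Y)/((2*Y)))*Y)*√Y = (((2 + Y)*(1/(2*Y)))*Y)*√Y = (((2 + Y)/(2*Y))*Y)*√Y = (1 + Y/2)*√Y = √Y*(1 + Y/2))
F(35, -42) - m(T) = 35*(-42 + 35) - √(-483)*(2 - 483)/2 = 35*(-7) - I*√483*(-481)/2 = -245 - (-481)*I*√483/2 = -245 + 481*I*√483/2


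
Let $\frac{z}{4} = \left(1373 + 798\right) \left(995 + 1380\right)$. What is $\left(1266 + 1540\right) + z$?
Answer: $20627306$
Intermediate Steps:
$z = 20624500$ ($z = 4 \left(1373 + 798\right) \left(995 + 1380\right) = 4 \cdot 2171 \cdot 2375 = 4 \cdot 5156125 = 20624500$)
$\left(1266 + 1540\right) + z = \left(1266 + 1540\right) + 20624500 = 2806 + 20624500 = 20627306$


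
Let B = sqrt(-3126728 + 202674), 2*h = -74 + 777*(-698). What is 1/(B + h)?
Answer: -135605/36778894077 - I*sqrt(2924054)/73557788154 ≈ -3.687e-6 - 2.3247e-8*I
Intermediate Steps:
h = -271210 (h = (-74 + 777*(-698))/2 = (-74 - 542346)/2 = (1/2)*(-542420) = -271210)
B = I*sqrt(2924054) (B = sqrt(-2924054) = I*sqrt(2924054) ≈ 1710.0*I)
1/(B + h) = 1/(I*sqrt(2924054) - 271210) = 1/(-271210 + I*sqrt(2924054))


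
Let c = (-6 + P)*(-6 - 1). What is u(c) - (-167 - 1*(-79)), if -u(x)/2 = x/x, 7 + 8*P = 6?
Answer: 86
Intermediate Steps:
P = -⅛ (P = -7/8 + (⅛)*6 = -7/8 + ¾ = -⅛ ≈ -0.12500)
c = 343/8 (c = (-6 - ⅛)*(-6 - 1) = -49/8*(-7) = 343/8 ≈ 42.875)
u(x) = -2 (u(x) = -2*x/x = -2*1 = -2)
u(c) - (-167 - 1*(-79)) = -2 - (-167 - 1*(-79)) = -2 - (-167 + 79) = -2 - 1*(-88) = -2 + 88 = 86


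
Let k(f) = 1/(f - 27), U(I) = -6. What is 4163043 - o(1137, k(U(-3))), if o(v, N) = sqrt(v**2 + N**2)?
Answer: 4163043 - sqrt(1407825442)/33 ≈ 4.1619e+6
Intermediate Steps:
k(f) = 1/(-27 + f)
o(v, N) = sqrt(N**2 + v**2)
4163043 - o(1137, k(U(-3))) = 4163043 - sqrt((1/(-27 - 6))**2 + 1137**2) = 4163043 - sqrt((1/(-33))**2 + 1292769) = 4163043 - sqrt((-1/33)**2 + 1292769) = 4163043 - sqrt(1/1089 + 1292769) = 4163043 - sqrt(1407825442/1089) = 4163043 - sqrt(1407825442)/33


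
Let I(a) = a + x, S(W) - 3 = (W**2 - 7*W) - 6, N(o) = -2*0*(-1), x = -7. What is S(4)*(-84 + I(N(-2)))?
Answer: 1365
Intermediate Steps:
N(o) = 0 (N(o) = 0*(-1) = 0)
S(W) = -3 + W**2 - 7*W (S(W) = 3 + ((W**2 - 7*W) - 6) = 3 + (-6 + W**2 - 7*W) = -3 + W**2 - 7*W)
I(a) = -7 + a (I(a) = a - 7 = -7 + a)
S(4)*(-84 + I(N(-2))) = (-3 + 4**2 - 7*4)*(-84 + (-7 + 0)) = (-3 + 16 - 28)*(-84 - 7) = -15*(-91) = 1365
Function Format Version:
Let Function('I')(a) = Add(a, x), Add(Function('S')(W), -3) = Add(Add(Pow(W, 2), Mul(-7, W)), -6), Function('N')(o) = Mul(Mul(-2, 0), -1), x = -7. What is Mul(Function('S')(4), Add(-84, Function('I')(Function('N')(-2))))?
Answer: 1365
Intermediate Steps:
Function('N')(o) = 0 (Function('N')(o) = Mul(0, -1) = 0)
Function('S')(W) = Add(-3, Pow(W, 2), Mul(-7, W)) (Function('S')(W) = Add(3, Add(Add(Pow(W, 2), Mul(-7, W)), -6)) = Add(3, Add(-6, Pow(W, 2), Mul(-7, W))) = Add(-3, Pow(W, 2), Mul(-7, W)))
Function('I')(a) = Add(-7, a) (Function('I')(a) = Add(a, -7) = Add(-7, a))
Mul(Function('S')(4), Add(-84, Function('I')(Function('N')(-2)))) = Mul(Add(-3, Pow(4, 2), Mul(-7, 4)), Add(-84, Add(-7, 0))) = Mul(Add(-3, 16, -28), Add(-84, -7)) = Mul(-15, -91) = 1365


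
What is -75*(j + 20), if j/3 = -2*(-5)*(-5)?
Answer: 9750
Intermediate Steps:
j = -150 (j = 3*(-2*(-5)*(-5)) = 3*(10*(-5)) = 3*(-50) = -150)
-75*(j + 20) = -75*(-150 + 20) = -75*(-130) = 9750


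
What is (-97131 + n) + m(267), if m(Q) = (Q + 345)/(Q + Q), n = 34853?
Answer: -5542640/89 ≈ -62277.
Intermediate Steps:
m(Q) = (345 + Q)/(2*Q) (m(Q) = (345 + Q)/((2*Q)) = (345 + Q)*(1/(2*Q)) = (345 + Q)/(2*Q))
(-97131 + n) + m(267) = (-97131 + 34853) + (½)*(345 + 267)/267 = -62278 + (½)*(1/267)*612 = -62278 + 102/89 = -5542640/89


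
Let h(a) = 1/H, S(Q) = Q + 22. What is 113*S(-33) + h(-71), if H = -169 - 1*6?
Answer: -217526/175 ≈ -1243.0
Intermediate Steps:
S(Q) = 22 + Q
H = -175 (H = -169 - 6 = -175)
h(a) = -1/175 (h(a) = 1/(-175) = -1/175)
113*S(-33) + h(-71) = 113*(22 - 33) - 1/175 = 113*(-11) - 1/175 = -1243 - 1/175 = -217526/175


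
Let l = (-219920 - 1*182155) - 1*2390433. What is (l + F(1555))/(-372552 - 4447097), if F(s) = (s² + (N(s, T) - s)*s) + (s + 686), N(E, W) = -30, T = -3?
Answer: 2836917/4819649 ≈ 0.58861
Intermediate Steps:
l = -2792508 (l = (-219920 - 182155) - 2390433 = -402075 - 2390433 = -2792508)
F(s) = 686 + s + s² + s*(-30 - s) (F(s) = (s² + (-30 - s)*s) + (s + 686) = (s² + s*(-30 - s)) + (686 + s) = 686 + s + s² + s*(-30 - s))
(l + F(1555))/(-372552 - 4447097) = (-2792508 + (686 - 29*1555))/(-372552 - 4447097) = (-2792508 + (686 - 45095))/(-4819649) = (-2792508 - 44409)*(-1/4819649) = -2836917*(-1/4819649) = 2836917/4819649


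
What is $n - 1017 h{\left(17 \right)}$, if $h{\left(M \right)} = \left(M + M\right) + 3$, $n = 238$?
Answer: $-37391$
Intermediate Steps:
$h{\left(M \right)} = 3 + 2 M$ ($h{\left(M \right)} = 2 M + 3 = 3 + 2 M$)
$n - 1017 h{\left(17 \right)} = 238 - 1017 \left(3 + 2 \cdot 17\right) = 238 - 1017 \left(3 + 34\right) = 238 - 37629 = -37391$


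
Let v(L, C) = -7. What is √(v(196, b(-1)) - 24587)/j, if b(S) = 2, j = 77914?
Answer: I*√24594/77914 ≈ 0.0020128*I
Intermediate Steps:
√(v(196, b(-1)) - 24587)/j = √(-7 - 24587)/77914 = √(-24594)*(1/77914) = (I*√24594)*(1/77914) = I*√24594/77914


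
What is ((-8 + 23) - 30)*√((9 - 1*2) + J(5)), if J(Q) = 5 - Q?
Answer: -15*√7 ≈ -39.686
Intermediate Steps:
((-8 + 23) - 30)*√((9 - 1*2) + J(5)) = ((-8 + 23) - 30)*√((9 - 1*2) + (5 - 1*5)) = (15 - 30)*√((9 - 2) + (5 - 5)) = -15*√(7 + 0) = -15*√7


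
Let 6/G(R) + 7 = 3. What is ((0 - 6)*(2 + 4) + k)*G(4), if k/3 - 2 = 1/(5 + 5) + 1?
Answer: 801/20 ≈ 40.050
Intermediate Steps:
G(R) = -3/2 (G(R) = 6/(-7 + 3) = 6/(-4) = 6*(-¼) = -3/2)
k = 93/10 (k = 6 + 3*(1/(5 + 5) + 1) = 6 + 3*(1/10 + 1) = 6 + 3*(⅒ + 1) = 6 + 3*(11/10) = 6 + 33/10 = 93/10 ≈ 9.3000)
((0 - 6)*(2 + 4) + k)*G(4) = ((0 - 6)*(2 + 4) + 93/10)*(-3/2) = (-6*6 + 93/10)*(-3/2) = (-36 + 93/10)*(-3/2) = -267/10*(-3/2) = 801/20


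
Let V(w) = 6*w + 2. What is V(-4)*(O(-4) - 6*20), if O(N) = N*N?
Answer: 2288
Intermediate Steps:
O(N) = N**2
V(w) = 2 + 6*w
V(-4)*(O(-4) - 6*20) = (2 + 6*(-4))*((-4)**2 - 6*20) = (2 - 24)*(16 - 120) = -22*(-104) = 2288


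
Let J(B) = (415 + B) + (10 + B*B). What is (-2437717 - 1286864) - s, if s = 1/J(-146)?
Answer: -80432326696/21595 ≈ -3.7246e+6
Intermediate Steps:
J(B) = 425 + B + B² (J(B) = (415 + B) + (10 + B²) = 425 + B + B²)
s = 1/21595 (s = 1/(425 - 146 + (-146)²) = 1/(425 - 146 + 21316) = 1/21595 ≈ 4.6307e-5)
(-2437717 - 1286864) - s = (-2437717 - 1286864) - 1*1/21595 = -3724581 - 1/21595 = -80432326696/21595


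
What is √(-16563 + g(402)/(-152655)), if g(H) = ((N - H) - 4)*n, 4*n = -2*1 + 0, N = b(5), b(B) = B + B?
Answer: 9*I*√529460511285/50885 ≈ 128.7*I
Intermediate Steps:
b(B) = 2*B
N = 10 (N = 2*5 = 10)
n = -½ (n = (-2*1 + 0)/4 = (-2 + 0)/4 = (¼)*(-2) = -½ ≈ -0.50000)
g(H) = -3 + H/2 (g(H) = ((10 - H) - 4)*(-½) = (6 - H)*(-½) = -3 + H/2)
√(-16563 + g(402)/(-152655)) = √(-16563 + (-3 + (½)*402)/(-152655)) = √(-16563 + (-3 + 201)*(-1/152655)) = √(-16563 + 198*(-1/152655)) = √(-16563 - 66/50885) = √(-842808321/50885) = 9*I*√529460511285/50885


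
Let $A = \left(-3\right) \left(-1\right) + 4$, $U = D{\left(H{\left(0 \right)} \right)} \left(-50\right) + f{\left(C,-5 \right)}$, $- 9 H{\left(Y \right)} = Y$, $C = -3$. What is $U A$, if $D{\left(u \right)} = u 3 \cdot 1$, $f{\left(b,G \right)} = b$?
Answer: $-21$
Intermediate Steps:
$H{\left(Y \right)} = - \frac{Y}{9}$
$D{\left(u \right)} = 3 u$ ($D{\left(u \right)} = 3 u 1 = 3 u$)
$U = -3$ ($U = 3 \left(\left(- \frac{1}{9}\right) 0\right) \left(-50\right) - 3 = 3 \cdot 0 \left(-50\right) - 3 = 0 \left(-50\right) - 3 = 0 - 3 = -3$)
$A = 7$ ($A = 3 + 4 = 7$)
$U A = \left(-3\right) 7 = -21$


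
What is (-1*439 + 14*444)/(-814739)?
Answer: -5777/814739 ≈ -0.0070906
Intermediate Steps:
(-1*439 + 14*444)/(-814739) = (-439 + 6216)*(-1/814739) = 5777*(-1/814739) = -5777/814739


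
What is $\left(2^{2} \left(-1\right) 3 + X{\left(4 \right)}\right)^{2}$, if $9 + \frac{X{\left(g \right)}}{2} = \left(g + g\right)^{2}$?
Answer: $9604$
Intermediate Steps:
$X{\left(g \right)} = -18 + 8 g^{2}$ ($X{\left(g \right)} = -18 + 2 \left(g + g\right)^{2} = -18 + 2 \left(2 g\right)^{2} = -18 + 2 \cdot 4 g^{2} = -18 + 8 g^{2}$)
$\left(2^{2} \left(-1\right) 3 + X{\left(4 \right)}\right)^{2} = \left(2^{2} \left(-1\right) 3 - \left(18 - 8 \cdot 4^{2}\right)\right)^{2} = \left(4 \left(-1\right) 3 + \left(-18 + 8 \cdot 16\right)\right)^{2} = \left(\left(-4\right) 3 + \left(-18 + 128\right)\right)^{2} = \left(-12 + 110\right)^{2} = 98^{2} = 9604$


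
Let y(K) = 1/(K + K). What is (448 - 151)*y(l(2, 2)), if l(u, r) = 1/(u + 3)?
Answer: 1485/2 ≈ 742.50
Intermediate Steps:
l(u, r) = 1/(3 + u)
y(K) = 1/(2*K)
(448 - 151)*y(l(2, 2)) = (448 - 151)*(1/(2*(1/(3 + 2)))) = 297*(1/(2*(1/5))) = 297*(1/(2*(⅕))) = 297*((½)*5) = 297*(5/2) = 1485/2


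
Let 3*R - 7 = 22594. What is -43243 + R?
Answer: -107128/3 ≈ -35709.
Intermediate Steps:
R = 22601/3 (R = 7/3 + (1/3)*22594 = 7/3 + 22594/3 = 22601/3 ≈ 7533.7)
-43243 + R = -43243 + 22601/3 = -107128/3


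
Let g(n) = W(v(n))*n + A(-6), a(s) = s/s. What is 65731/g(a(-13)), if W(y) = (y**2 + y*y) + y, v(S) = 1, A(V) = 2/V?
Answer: 197193/8 ≈ 24649.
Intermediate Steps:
a(s) = 1
W(y) = y + 2*y**2 (W(y) = (y**2 + y**2) + y = 2*y**2 + y = y + 2*y**2)
g(n) = -1/3 + 3*n (g(n) = (1*(1 + 2*1))*n + 2/(-6) = (1*(1 + 2))*n + 2*(-1/6) = (1*3)*n - 1/3 = 3*n - 1/3 = -1/3 + 3*n)
65731/g(a(-13)) = 65731/(-1/3 + 3*1) = 65731/(-1/3 + 3) = 65731/(8/3) = 65731*(3/8) = 197193/8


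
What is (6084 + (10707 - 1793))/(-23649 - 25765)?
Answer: -7499/24707 ≈ -0.30352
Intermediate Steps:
(6084 + (10707 - 1793))/(-23649 - 25765) = (6084 + 8914)/(-49414) = 14998*(-1/49414) = -7499/24707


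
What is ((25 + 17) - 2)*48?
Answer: 1920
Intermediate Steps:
((25 + 17) - 2)*48 = (42 - 2)*48 = 40*48 = 1920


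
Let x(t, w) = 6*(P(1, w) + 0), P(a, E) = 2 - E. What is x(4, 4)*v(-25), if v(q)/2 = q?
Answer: 600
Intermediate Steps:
v(q) = 2*q
x(t, w) = 12 - 6*w (x(t, w) = 6*((2 - w) + 0) = 6*(2 - w) = 12 - 6*w)
x(4, 4)*v(-25) = (12 - 6*4)*(2*(-25)) = (12 - 24)*(-50) = -12*(-50) = 600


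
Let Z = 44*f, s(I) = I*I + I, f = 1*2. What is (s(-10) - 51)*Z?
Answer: 3432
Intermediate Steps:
f = 2
s(I) = I + I**2 (s(I) = I**2 + I = I + I**2)
Z = 88 (Z = 44*2 = 88)
(s(-10) - 51)*Z = (-10*(1 - 10) - 51)*88 = (-10*(-9) - 51)*88 = (90 - 51)*88 = 39*88 = 3432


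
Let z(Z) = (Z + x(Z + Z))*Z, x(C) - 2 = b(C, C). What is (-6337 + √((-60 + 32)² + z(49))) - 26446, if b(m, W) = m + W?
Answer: -32783 + 7*√263 ≈ -32669.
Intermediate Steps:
b(m, W) = W + m
x(C) = 2 + 2*C (x(C) = 2 + (C + C) = 2 + 2*C)
z(Z) = Z*(2 + 5*Z) (z(Z) = (Z + (2 + 2*(Z + Z)))*Z = (Z + (2 + 2*(2*Z)))*Z = (Z + (2 + 4*Z))*Z = (2 + 5*Z)*Z = Z*(2 + 5*Z))
(-6337 + √((-60 + 32)² + z(49))) - 26446 = (-6337 + √((-60 + 32)² + 49*(2 + 5*49))) - 26446 = (-6337 + √((-28)² + 49*(2 + 245))) - 26446 = (-6337 + √(784 + 49*247)) - 26446 = (-6337 + √(784 + 12103)) - 26446 = (-6337 + √12887) - 26446 = (-6337 + 7*√263) - 26446 = -32783 + 7*√263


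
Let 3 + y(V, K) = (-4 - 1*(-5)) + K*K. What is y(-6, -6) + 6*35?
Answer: 244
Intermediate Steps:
y(V, K) = -2 + K² (y(V, K) = -3 + ((-4 - 1*(-5)) + K*K) = -3 + ((-4 + 5) + K²) = -3 + (1 + K²) = -2 + K²)
y(-6, -6) + 6*35 = (-2 + (-6)²) + 6*35 = (-2 + 36) + 210 = 34 + 210 = 244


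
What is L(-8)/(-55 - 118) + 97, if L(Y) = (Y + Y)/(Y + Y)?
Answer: 16780/173 ≈ 96.994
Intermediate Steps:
L(Y) = 1 (L(Y) = (2*Y)/((2*Y)) = (2*Y)*(1/(2*Y)) = 1)
L(-8)/(-55 - 118) + 97 = 1/(-55 - 118) + 97 = 1/(-173) + 97 = -1/173*1 + 97 = -1/173 + 97 = 16780/173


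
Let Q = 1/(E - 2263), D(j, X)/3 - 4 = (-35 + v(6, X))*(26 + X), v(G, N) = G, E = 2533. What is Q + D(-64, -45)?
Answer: 449551/270 ≈ 1665.0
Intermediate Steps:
D(j, X) = -2250 - 87*X (D(j, X) = 12 + 3*((-35 + 6)*(26 + X)) = 12 + 3*(-29*(26 + X)) = 12 + 3*(-754 - 29*X) = 12 + (-2262 - 87*X) = -2250 - 87*X)
Q = 1/270 (Q = 1/(2533 - 2263) = 1/270 ≈ 0.0037037)
Q + D(-64, -45) = 1/270 + (-2250 - 87*(-45)) = 1/270 + (-2250 + 3915) = 1/270 + 1665 = 449551/270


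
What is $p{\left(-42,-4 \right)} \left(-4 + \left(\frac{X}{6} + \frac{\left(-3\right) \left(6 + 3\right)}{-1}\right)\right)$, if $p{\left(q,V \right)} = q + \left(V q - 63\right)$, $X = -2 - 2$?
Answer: $1407$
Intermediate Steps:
$X = -4$ ($X = -2 - 2 = -4$)
$p{\left(q,V \right)} = -63 + q + V q$ ($p{\left(q,V \right)} = q + \left(-63 + V q\right) = -63 + q + V q$)
$p{\left(-42,-4 \right)} \left(-4 + \left(\frac{X}{6} + \frac{\left(-3\right) \left(6 + 3\right)}{-1}\right)\right) = \left(-63 - 42 - -168\right) \left(-4 - \left(\frac{2}{3} - \frac{\left(-3\right) \left(6 + 3\right)}{-1}\right)\right) = \left(-63 - 42 + 168\right) \left(-4 - \left(\frac{2}{3} - \left(-3\right) 9 \left(-1\right)\right)\right) = 63 \left(-4 - - \frac{79}{3}\right) = 63 \left(-4 + \left(- \frac{2}{3} + 27\right)\right) = 63 \left(-4 + \frac{79}{3}\right) = 63 \cdot \frac{67}{3} = 1407$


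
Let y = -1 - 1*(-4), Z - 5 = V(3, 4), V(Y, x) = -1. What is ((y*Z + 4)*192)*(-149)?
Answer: -457728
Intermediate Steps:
Z = 4 (Z = 5 - 1 = 4)
y = 3 (y = -1 + 4 = 3)
((y*Z + 4)*192)*(-149) = ((3*4 + 4)*192)*(-149) = ((12 + 4)*192)*(-149) = (16*192)*(-149) = 3072*(-149) = -457728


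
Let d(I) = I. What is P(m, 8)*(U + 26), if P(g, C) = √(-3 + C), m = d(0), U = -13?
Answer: 13*√5 ≈ 29.069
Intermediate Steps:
m = 0
P(m, 8)*(U + 26) = √(-3 + 8)*(-13 + 26) = √5*13 = 13*√5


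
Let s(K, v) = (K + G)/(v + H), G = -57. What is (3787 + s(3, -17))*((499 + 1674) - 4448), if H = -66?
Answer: -715203125/83 ≈ -8.6169e+6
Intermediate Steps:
s(K, v) = (-57 + K)/(-66 + v) (s(K, v) = (K - 57)/(v - 66) = (-57 + K)/(-66 + v))
(3787 + s(3, -17))*((499 + 1674) - 4448) = (3787 + (-57 + 3)/(-66 - 17))*((499 + 1674) - 4448) = (3787 - 54/(-83))*(2173 - 4448) = (3787 - 1/83*(-54))*(-2275) = (3787 + 54/83)*(-2275) = (314375/83)*(-2275) = -715203125/83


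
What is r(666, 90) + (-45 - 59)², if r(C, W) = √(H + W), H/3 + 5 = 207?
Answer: 10816 + 2*√174 ≈ 10842.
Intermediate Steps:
H = 606 (H = -15 + 3*207 = -15 + 621 = 606)
r(C, W) = √(606 + W)
r(666, 90) + (-45 - 59)² = √(606 + 90) + (-45 - 59)² = √696 + (-104)² = 2*√174 + 10816 = 10816 + 2*√174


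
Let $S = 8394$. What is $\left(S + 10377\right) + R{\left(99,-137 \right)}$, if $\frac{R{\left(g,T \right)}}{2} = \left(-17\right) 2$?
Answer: $18703$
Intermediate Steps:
$R{\left(g,T \right)} = -68$ ($R{\left(g,T \right)} = 2 \left(\left(-17\right) 2\right) = 2 \left(-34\right) = -68$)
$\left(S + 10377\right) + R{\left(99,-137 \right)} = \left(8394 + 10377\right) - 68 = 18771 - 68 = 18703$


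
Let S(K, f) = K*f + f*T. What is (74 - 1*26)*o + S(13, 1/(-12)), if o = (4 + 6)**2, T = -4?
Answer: 19197/4 ≈ 4799.3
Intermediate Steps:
o = 100 (o = 10**2 = 100)
S(K, f) = -4*f + K*f (S(K, f) = K*f + f*(-4) = K*f - 4*f = -4*f + K*f)
(74 - 1*26)*o + S(13, 1/(-12)) = (74 - 1*26)*100 + (1/(-12))*(-4 + 13) = (74 - 26)*100 + (1*(-1/12))*9 = 48*100 - 1/12*9 = 4800 - 3/4 = 19197/4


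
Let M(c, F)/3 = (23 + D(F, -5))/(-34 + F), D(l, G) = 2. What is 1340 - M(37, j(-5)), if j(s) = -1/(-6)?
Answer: 272470/203 ≈ 1342.2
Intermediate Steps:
j(s) = ⅙ (j(s) = -1*(-⅙) = ⅙)
M(c, F) = 75/(-34 + F) (M(c, F) = 3*((23 + 2)/(-34 + F)) = 3*(25/(-34 + F)) = 75/(-34 + F))
1340 - M(37, j(-5)) = 1340 - 75/(-34 + ⅙) = 1340 - 75/(-203/6) = 1340 - 75*(-6)/203 = 1340 - 1*(-450/203) = 1340 + 450/203 = 272470/203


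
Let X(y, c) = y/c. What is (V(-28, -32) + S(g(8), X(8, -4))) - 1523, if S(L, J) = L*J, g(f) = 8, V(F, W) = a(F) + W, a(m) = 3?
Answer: -1568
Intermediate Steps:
V(F, W) = 3 + W
S(L, J) = J*L
(V(-28, -32) + S(g(8), X(8, -4))) - 1523 = ((3 - 32) + (8/(-4))*8) - 1523 = (-29 + (8*(-1/4))*8) - 1523 = (-29 - 2*8) - 1523 = (-29 - 16) - 1523 = -45 - 1523 = -1568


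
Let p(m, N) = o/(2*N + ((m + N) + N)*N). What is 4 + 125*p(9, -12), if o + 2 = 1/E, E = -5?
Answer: 349/156 ≈ 2.2372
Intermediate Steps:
o = -11/5 (o = -2 + 1/(-5) = -2 - ⅕ = -11/5 ≈ -2.2000)
p(m, N) = -11/(5*(2*N + N*(m + 2*N))) (p(m, N) = -11/(5*(2*N + ((m + N) + N)*N)) = -11/(5*(2*N + ((N + m) + N)*N)) = -11/(5*(2*N + (m + 2*N)*N)) = -11/(5*(2*N + N*(m + 2*N))))
4 + 125*p(9, -12) = 4 + 125*(-11/5/(-12*(2 + 9 + 2*(-12)))) = 4 + 125*(-11/5*(-1/12)/(2 + 9 - 24)) = 4 + 125*(-11/5*(-1/12)/(-13)) = 4 + 125*(-11/5*(-1/12)*(-1/13)) = 4 + 125*(-11/780) = 4 - 275/156 = 349/156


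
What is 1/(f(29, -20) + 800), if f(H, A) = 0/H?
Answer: 1/800 ≈ 0.0012500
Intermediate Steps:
f(H, A) = 0
1/(f(29, -20) + 800) = 1/(0 + 800) = 1/800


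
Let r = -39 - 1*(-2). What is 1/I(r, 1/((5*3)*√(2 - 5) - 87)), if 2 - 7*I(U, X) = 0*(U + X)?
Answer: 7/2 ≈ 3.5000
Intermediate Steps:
r = -37 (r = -39 + 2 = -37)
I(U, X) = 2/7 (I(U, X) = 2/7 - 0*(U + X) = 2/7 - ⅐*0 = 2/7 + 0 = 2/7)
1/I(r, 1/((5*3)*√(2 - 5) - 87)) = 1/(2/7) = 7/2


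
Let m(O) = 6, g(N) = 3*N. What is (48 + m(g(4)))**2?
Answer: 2916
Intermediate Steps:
(48 + m(g(4)))**2 = (48 + 6)**2 = 54**2 = 2916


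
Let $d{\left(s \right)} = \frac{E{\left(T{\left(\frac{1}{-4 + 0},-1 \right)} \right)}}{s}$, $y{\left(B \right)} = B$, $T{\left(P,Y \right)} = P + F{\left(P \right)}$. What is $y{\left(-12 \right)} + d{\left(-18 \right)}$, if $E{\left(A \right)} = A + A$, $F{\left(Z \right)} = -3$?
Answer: $- \frac{419}{36} \approx -11.639$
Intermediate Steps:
$T{\left(P,Y \right)} = -3 + P$ ($T{\left(P,Y \right)} = P - 3 = -3 + P$)
$E{\left(A \right)} = 2 A$
$d{\left(s \right)} = - \frac{13}{2 s}$ ($d{\left(s \right)} = \frac{2 \left(-3 + \frac{1}{-4 + 0}\right)}{s} = \frac{2 \left(-3 + \frac{1}{-4}\right)}{s} = \frac{2 \left(-3 - \frac{1}{4}\right)}{s} = \frac{2 \left(- \frac{13}{4}\right)}{s} = - \frac{13}{2 s}$)
$y{\left(-12 \right)} + d{\left(-18 \right)} = -12 - \frac{13}{2 \left(-18\right)} = -12 - - \frac{13}{36} = -12 + \frac{13}{36} = - \frac{419}{36}$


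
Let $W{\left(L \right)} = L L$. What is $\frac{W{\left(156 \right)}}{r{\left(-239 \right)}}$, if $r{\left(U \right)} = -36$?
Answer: $-676$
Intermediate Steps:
$W{\left(L \right)} = L^{2}$
$\frac{W{\left(156 \right)}}{r{\left(-239 \right)}} = \frac{156^{2}}{-36} = 24336 \left(- \frac{1}{36}\right) = -676$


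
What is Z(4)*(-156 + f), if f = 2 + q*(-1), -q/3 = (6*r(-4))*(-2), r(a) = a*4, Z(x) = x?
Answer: 1688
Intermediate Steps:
r(a) = 4*a
q = -576 (q = -3*6*(4*(-4))*(-2) = -3*6*(-16)*(-2) = -(-288)*(-2) = -3*192 = -576)
f = 578 (f = 2 - 576*(-1) = 2 + 576 = 578)
Z(4)*(-156 + f) = 4*(-156 + 578) = 4*422 = 1688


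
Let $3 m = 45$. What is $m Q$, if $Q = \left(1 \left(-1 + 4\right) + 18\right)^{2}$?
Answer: $6615$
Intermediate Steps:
$m = 15$ ($m = \frac{1}{3} \cdot 45 = 15$)
$Q = 441$ ($Q = \left(1 \cdot 3 + 18\right)^{2} = \left(3 + 18\right)^{2} = 21^{2} = 441$)
$m Q = 15 \cdot 441 = 6615$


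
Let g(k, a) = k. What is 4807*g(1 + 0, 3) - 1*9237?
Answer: -4430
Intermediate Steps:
4807*g(1 + 0, 3) - 1*9237 = 4807*(1 + 0) - 1*9237 = 4807*1 - 9237 = 4807 - 9237 = -4430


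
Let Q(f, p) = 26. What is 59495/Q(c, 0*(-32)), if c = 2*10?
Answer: 59495/26 ≈ 2288.3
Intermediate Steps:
c = 20
59495/Q(c, 0*(-32)) = 59495/26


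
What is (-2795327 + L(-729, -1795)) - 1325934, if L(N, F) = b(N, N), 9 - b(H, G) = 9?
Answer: -4121261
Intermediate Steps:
b(H, G) = 0 (b(H, G) = 9 - 1*9 = 9 - 9 = 0)
L(N, F) = 0
(-2795327 + L(-729, -1795)) - 1325934 = (-2795327 + 0) - 1325934 = -2795327 - 1325934 = -4121261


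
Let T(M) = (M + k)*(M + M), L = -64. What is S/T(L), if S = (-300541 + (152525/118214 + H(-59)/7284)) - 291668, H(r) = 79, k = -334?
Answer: -254966371426589/21933194806272 ≈ -11.625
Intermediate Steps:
T(M) = 2*M*(-334 + M) (T(M) = (M - 334)*(M + M) = (-334 + M)*(2*M) = 2*M*(-334 + M))
S = -254966371426589/430535388 (S = (-300541 + (152525/118214 + 79/7284)) - 291668 = (-300541 + 560165503/430535388) - 291668 = -129392975879405/430535388 - 291668 = -254966371426589/430535388 ≈ -5.9221e+5)
S/T(L) = -254966371426589*(-1/(128*(-334 - 64)))/430535388 = -254966371426589/(430535388*(2*(-64)*(-398))) = -254966371426589/430535388/50944 = -254966371426589/430535388*1/50944 = -254966371426589/21933194806272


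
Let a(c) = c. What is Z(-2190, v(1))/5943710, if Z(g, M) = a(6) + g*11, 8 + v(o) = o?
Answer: -12042/2971855 ≈ -0.0040520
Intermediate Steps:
v(o) = -8 + o
Z(g, M) = 6 + 11*g (Z(g, M) = 6 + g*11 = 6 + 11*g)
Z(-2190, v(1))/5943710 = (6 + 11*(-2190))/5943710 = (6 - 24090)*(1/5943710) = -24084*1/5943710 = -12042/2971855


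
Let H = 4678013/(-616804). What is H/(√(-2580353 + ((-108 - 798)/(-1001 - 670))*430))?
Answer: 4678013*I*√800479605877/886425534691844 ≈ 0.0047217*I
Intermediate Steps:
H = -4678013/616804 (H = 4678013*(-1/616804) = -4678013/616804 ≈ -7.5843)
H/(√(-2580353 + ((-108 - 798)/(-1001 - 670))*430)) = -4678013/(616804*√(-2580353 + ((-108 - 798)/(-1001 - 670))*430)) = -4678013/(616804*√(-2580353 - 906/(-1671)*430)) = -4678013/(616804*√(-2580353 - 906*(-1/1671)*430)) = -4678013/(616804*√(-2580353 + (302/557)*430)) = -4678013/(616804*√(-2580353 + 129860/557)) = -4678013*(-I*√800479605877/1437126761)/616804 = -(-4678013)*I*√800479605877/886425534691844 = 4678013*I*√800479605877/886425534691844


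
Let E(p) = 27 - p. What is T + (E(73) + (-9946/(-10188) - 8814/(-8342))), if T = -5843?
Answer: -125080827145/21247074 ≈ -5887.0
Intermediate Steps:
T + (E(73) + (-9946/(-10188) - 8814/(-8342))) = -5843 + ((27 - 1*73) + (-9946/(-10188) - 8814/(-8342))) = -5843 + ((27 - 73) + (-9946*(-1/10188) - 8814*(-1/8342))) = -5843 + (-46 + (4973/5094 + 4407/4171)) = -5843 + (-46 + 43191641/21247074) = -5843 - 934173763/21247074 = -125080827145/21247074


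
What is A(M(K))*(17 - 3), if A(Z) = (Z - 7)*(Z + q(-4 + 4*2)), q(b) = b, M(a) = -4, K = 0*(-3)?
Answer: 0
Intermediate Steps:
K = 0
A(Z) = (-7 + Z)*(4 + Z) (A(Z) = (Z - 7)*(Z + (-4 + 4*2)) = (-7 + Z)*(Z + (-4 + 8)) = (-7 + Z)*(Z + 4) = (-7 + Z)*(4 + Z))
A(M(K))*(17 - 3) = (-28 + (-4)² - 3*(-4))*(17 - 3) = (-28 + 16 + 12)*14 = 0*14 = 0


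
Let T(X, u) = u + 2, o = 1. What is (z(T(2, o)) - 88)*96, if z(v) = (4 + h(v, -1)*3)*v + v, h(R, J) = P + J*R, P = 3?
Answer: -7008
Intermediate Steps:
h(R, J) = 3 + J*R
T(X, u) = 2 + u
z(v) = v + v*(13 - 3*v) (z(v) = (4 + (3 - v)*3)*v + v = (4 + (9 - 3*v))*v + v = (13 - 3*v)*v + v = v*(13 - 3*v) + v = v + v*(13 - 3*v))
(z(T(2, o)) - 88)*96 = ((2 + 1)*(14 - 3*(2 + 1)) - 88)*96 = (3*(14 - 3*3) - 88)*96 = (3*(14 - 9) - 88)*96 = (3*5 - 88)*96 = (15 - 88)*96 = -73*96 = -7008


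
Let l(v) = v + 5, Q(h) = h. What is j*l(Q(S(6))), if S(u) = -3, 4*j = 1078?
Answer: 539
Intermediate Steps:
j = 539/2 (j = (¼)*1078 = 539/2 ≈ 269.50)
l(v) = 5 + v
j*l(Q(S(6))) = 539*(5 - 3)/2 = (539/2)*2 = 539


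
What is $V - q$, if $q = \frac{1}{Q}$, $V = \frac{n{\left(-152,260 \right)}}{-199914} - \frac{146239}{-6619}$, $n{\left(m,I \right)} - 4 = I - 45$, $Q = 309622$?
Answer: $\frac{754284851215892}{34141779685871} \approx 22.093$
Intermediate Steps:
$n{\left(m,I \right)} = -41 + I$ ($n{\left(m,I \right)} = 4 + \left(I - 45\right) = 4 + \left(-45 + I\right) = -41 + I$)
$V = \frac{9744591295}{441076922}$ ($V = \frac{-41 + 260}{-199914} - \frac{146239}{-6619} = 219 \left(- \frac{1}{199914}\right) - - \frac{146239}{6619} = - \frac{73}{66638} + \frac{146239}{6619} = \frac{9744591295}{441076922} \approx 22.093$)
$q = \frac{1}{309622} \approx 3.2297 \cdot 10^{-6}$
$V - q = \frac{9744591295}{441076922} - \frac{1}{309622} = \frac{754284851215892}{34141779685871}$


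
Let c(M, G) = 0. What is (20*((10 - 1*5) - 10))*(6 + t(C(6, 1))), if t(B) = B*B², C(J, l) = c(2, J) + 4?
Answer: -7000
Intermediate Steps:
C(J, l) = 4 (C(J, l) = 0 + 4 = 4)
t(B) = B³
(20*((10 - 1*5) - 10))*(6 + t(C(6, 1))) = (20*((10 - 1*5) - 10))*(6 + 4³) = (20*((10 - 5) - 10))*(6 + 64) = (20*(5 - 10))*70 = (20*(-5))*70 = -100*70 = -7000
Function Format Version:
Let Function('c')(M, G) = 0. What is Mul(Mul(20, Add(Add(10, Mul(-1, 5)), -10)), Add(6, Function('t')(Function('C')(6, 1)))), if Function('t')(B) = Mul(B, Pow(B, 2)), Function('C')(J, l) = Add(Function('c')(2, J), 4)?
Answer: -7000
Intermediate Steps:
Function('C')(J, l) = 4 (Function('C')(J, l) = Add(0, 4) = 4)
Function('t')(B) = Pow(B, 3)
Mul(Mul(20, Add(Add(10, Mul(-1, 5)), -10)), Add(6, Function('t')(Function('C')(6, 1)))) = Mul(Mul(20, Add(Add(10, Mul(-1, 5)), -10)), Add(6, Pow(4, 3))) = Mul(Mul(20, Add(Add(10, -5), -10)), Add(6, 64)) = Mul(Mul(20, Add(5, -10)), 70) = Mul(Mul(20, -5), 70) = Mul(-100, 70) = -7000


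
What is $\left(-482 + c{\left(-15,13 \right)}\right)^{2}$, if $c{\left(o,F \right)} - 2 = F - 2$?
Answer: $219961$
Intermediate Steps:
$c{\left(o,F \right)} = F$ ($c{\left(o,F \right)} = 2 + \left(F - 2\right) = 2 + \left(-2 + F\right) = F$)
$\left(-482 + c{\left(-15,13 \right)}\right)^{2} = \left(-482 + 13\right)^{2} = \left(-469\right)^{2} = 219961$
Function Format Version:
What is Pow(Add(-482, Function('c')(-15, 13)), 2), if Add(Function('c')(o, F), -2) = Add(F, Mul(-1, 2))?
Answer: 219961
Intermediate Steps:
Function('c')(o, F) = F (Function('c')(o, F) = Add(2, Add(F, Mul(-1, 2))) = Add(2, Add(F, -2)) = Add(2, Add(-2, F)) = F)
Pow(Add(-482, Function('c')(-15, 13)), 2) = Pow(Add(-482, 13), 2) = Pow(-469, 2) = 219961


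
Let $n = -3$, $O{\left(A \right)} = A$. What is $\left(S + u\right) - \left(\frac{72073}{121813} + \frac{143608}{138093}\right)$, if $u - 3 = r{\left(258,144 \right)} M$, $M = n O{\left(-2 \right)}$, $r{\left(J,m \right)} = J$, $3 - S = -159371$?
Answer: $\frac{2706976079755232}{16821522609} \approx 1.6092 \cdot 10^{5}$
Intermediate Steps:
$S = 159374$ ($S = 3 - -159371 = 3 + 159371 = 159374$)
$M = 6$ ($M = \left(-3\right) \left(-2\right) = 6$)
$u = 1551$ ($u = 3 + 258 \cdot 6 = 3 + 1548 = 1551$)
$\left(S + u\right) - \left(\frac{72073}{121813} + \frac{143608}{138093}\right) = \left(159374 + 1551\right) - \left(\frac{72073}{121813} + \frac{143608}{138093}\right) = 160925 - \frac{27446098093}{16821522609} = \frac{2706976079755232}{16821522609}$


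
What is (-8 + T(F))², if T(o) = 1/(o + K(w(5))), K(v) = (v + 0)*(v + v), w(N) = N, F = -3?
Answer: 140625/2209 ≈ 63.660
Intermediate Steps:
K(v) = 2*v² (K(v) = v*(2*v) = 2*v²)
T(o) = 1/(50 + o) (T(o) = 1/(o + 2*5²) = 1/(o + 2*25) = 1/(o + 50) = 1/(50 + o))
(-8 + T(F))² = (-8 + 1/(50 - 3))² = (-8 + 1/47)² = (-375/47)² = 140625/2209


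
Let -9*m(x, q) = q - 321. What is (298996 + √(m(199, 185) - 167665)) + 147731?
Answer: 446727 + I*√1508849/3 ≈ 4.4673e+5 + 409.45*I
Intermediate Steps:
m(x, q) = 107/3 - q/9 (m(x, q) = -(q - 321)/9 = -(-321 + q)/9 = 107/3 - q/9)
(298996 + √(m(199, 185) - 167665)) + 147731 = (298996 + √((107/3 - ⅑*185) - 167665)) + 147731 = (298996 + √((107/3 - 185/9) - 167665)) + 147731 = (298996 + √(136/9 - 167665)) + 147731 = (298996 + √(-1508849/9)) + 147731 = (298996 + I*√1508849/3) + 147731 = 446727 + I*√1508849/3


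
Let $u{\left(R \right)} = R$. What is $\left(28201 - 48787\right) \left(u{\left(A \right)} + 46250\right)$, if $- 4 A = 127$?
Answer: $- \frac{1902897789}{2} \approx -9.5145 \cdot 10^{8}$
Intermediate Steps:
$A = - \frac{127}{4}$ ($A = \left(- \frac{1}{4}\right) 127 = - \frac{127}{4} \approx -31.75$)
$\left(28201 - 48787\right) \left(u{\left(A \right)} + 46250\right) = \left(28201 - 48787\right) \left(- \frac{127}{4} + 46250\right) = \left(-20586\right) \frac{184873}{4} = - \frac{1902897789}{2}$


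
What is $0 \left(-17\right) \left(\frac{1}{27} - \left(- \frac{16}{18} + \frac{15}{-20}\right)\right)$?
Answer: $0$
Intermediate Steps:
$0 \left(-17\right) \left(\frac{1}{27} - \left(- \frac{16}{18} + \frac{15}{-20}\right)\right) = 0 \left(\frac{1}{27} - \left(\left(-16\right) \frac{1}{18} + 15 \left(- \frac{1}{20}\right)\right)\right) = 0 \left(\frac{1}{27} - \left(- \frac{8}{9} - \frac{3}{4}\right)\right) = 0 \left(\frac{1}{27} - - \frac{59}{36}\right) = 0 \left(\frac{1}{27} + \frac{59}{36}\right) = 0 \cdot \frac{181}{108} = 0$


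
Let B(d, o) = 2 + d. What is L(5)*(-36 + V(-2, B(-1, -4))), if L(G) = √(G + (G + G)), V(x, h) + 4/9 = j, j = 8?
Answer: -256*√15/9 ≈ -110.16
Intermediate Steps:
V(x, h) = 68/9 (V(x, h) = -4/9 + 8 = 68/9)
L(G) = √3*√G (L(G) = √(G + 2*G) = √(3*G) = √3*√G)
L(5)*(-36 + V(-2, B(-1, -4))) = (√3*√5)*(-36 + 68/9) = √15*(-256/9) = -256*√15/9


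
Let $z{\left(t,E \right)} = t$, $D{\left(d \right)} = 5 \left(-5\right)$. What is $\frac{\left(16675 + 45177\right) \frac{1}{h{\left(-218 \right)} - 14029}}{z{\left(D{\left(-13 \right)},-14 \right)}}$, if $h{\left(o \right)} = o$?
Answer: $\frac{61852}{356175} \approx 0.17366$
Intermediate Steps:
$D{\left(d \right)} = -25$
$\frac{\left(16675 + 45177\right) \frac{1}{h{\left(-218 \right)} - 14029}}{z{\left(D{\left(-13 \right)},-14 \right)}} = \frac{\left(16675 + 45177\right) \frac{1}{-218 - 14029}}{-25} = \frac{61852}{-14247} \left(- \frac{1}{25}\right) = 61852 \left(- \frac{1}{14247}\right) \left(- \frac{1}{25}\right) = \left(- \frac{61852}{14247}\right) \left(- \frac{1}{25}\right) = \frac{61852}{356175}$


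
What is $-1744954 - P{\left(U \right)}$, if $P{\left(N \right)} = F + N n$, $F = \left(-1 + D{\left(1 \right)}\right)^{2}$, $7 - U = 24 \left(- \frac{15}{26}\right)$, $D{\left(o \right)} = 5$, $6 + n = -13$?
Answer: $- \frac{22679461}{13} \approx -1.7446 \cdot 10^{6}$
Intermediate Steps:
$n = -19$ ($n = -6 - 13 = -19$)
$U = \frac{271}{13}$ ($U = 7 - 24 \left(- \frac{15}{26}\right) = 7 - - \frac{180}{13} = 7 + \frac{180}{13} = \frac{271}{13} \approx 20.846$)
$F = 16$ ($F = \left(-1 + 5\right)^{2} = 4^{2} = 16$)
$P{\left(N \right)} = 16 - 19 N$ ($P{\left(N \right)} = 16 + N \left(-19\right) = 16 - 19 N$)
$-1744954 - P{\left(U \right)} = -1744954 - \left(16 - \frac{5149}{13}\right) = -1744954 - - \frac{4941}{13} = -1744954 + \frac{4941}{13} = - \frac{22679461}{13}$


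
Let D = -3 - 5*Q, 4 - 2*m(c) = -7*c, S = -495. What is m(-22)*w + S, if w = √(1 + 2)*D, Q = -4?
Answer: -495 - 1275*√3 ≈ -2703.4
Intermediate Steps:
m(c) = 2 + 7*c/2 (m(c) = 2 - (-7)*c/2 = 2 + 7*c/2)
D = 17 (D = -3 - 5*(-4) = -3 + 20 = 17)
w = 17*√3 (w = √(1 + 2)*17 = √3*17 = 17*√3 ≈ 29.445)
m(-22)*w + S = (2 + (7/2)*(-22))*(17*√3) - 495 = (2 - 77)*(17*√3) - 495 = -1275*√3 - 495 = -495 - 1275*√3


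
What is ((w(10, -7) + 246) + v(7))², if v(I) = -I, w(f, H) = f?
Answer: 62001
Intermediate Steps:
((w(10, -7) + 246) + v(7))² = ((10 + 246) - 1*7)² = (256 - 7)² = 249² = 62001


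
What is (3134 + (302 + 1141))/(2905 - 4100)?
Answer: -4577/1195 ≈ -3.8301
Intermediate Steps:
(3134 + (302 + 1141))/(2905 - 4100) = (3134 + 1443)/(-1195) = 4577*(-1/1195) = -4577/1195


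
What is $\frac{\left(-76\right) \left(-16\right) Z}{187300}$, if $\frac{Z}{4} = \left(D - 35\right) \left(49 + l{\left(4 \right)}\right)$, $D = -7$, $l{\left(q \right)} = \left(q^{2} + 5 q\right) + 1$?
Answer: $- \frac{4392192}{46825} \approx -93.8$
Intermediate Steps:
$l{\left(q \right)} = 1 + q^{2} + 5 q$
$Z = -14448$ ($Z = 4 \left(-7 - 35\right) \left(49 + \left(1 + 4^{2} + 5 \cdot 4\right)\right) = 4 \left(- 42 \left(49 + \left(1 + 16 + 20\right)\right)\right) = 4 \left(- 42 \left(49 + 37\right)\right) = 4 \left(\left(-42\right) 86\right) = 4 \left(-3612\right) = -14448$)
$\frac{\left(-76\right) \left(-16\right) Z}{187300} = \frac{\left(-76\right) \left(-16\right) \left(-14448\right)}{187300} = 1216 \left(-14448\right) \frac{1}{187300} = \left(-17568768\right) \frac{1}{187300} = - \frac{4392192}{46825}$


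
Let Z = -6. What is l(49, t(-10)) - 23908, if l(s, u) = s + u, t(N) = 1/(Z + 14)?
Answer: -190871/8 ≈ -23859.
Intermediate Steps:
t(N) = ⅛ (t(N) = 1/(-6 + 14) = 1/8 = ⅛)
l(49, t(-10)) - 23908 = (49 + ⅛) - 23908 = 393/8 - 23908 = -190871/8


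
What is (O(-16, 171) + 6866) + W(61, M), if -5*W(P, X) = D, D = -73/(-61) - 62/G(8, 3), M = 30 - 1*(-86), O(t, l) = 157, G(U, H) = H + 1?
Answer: 857155/122 ≈ 7025.9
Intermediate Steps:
G(U, H) = 1 + H
M = 116 (M = 30 + 86 = 116)
D = -1745/122 (D = -73/(-61) - 62/(1 + 3) = -73*(-1/61) - 62/4 = 73/61 - 62*¼ = 73/61 - 31/2 = -1745/122 ≈ -14.303)
W(P, X) = 349/122 (W(P, X) = -⅕*(-1745/122) = 349/122)
(O(-16, 171) + 6866) + W(61, M) = (157 + 6866) + 349/122 = 7023 + 349/122 = 857155/122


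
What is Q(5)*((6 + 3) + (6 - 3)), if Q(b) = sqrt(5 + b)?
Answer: 12*sqrt(10) ≈ 37.947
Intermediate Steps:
Q(5)*((6 + 3) + (6 - 3)) = sqrt(5 + 5)*((6 + 3) + (6 - 3)) = sqrt(10)*(9 + 3) = sqrt(10)*12 = 12*sqrt(10)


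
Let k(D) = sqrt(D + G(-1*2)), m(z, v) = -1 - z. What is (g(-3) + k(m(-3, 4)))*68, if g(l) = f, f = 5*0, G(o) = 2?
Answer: 136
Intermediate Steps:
f = 0
k(D) = sqrt(2 + D) (k(D) = sqrt(D + 2) = sqrt(2 + D))
g(l) = 0
(g(-3) + k(m(-3, 4)))*68 = (0 + sqrt(2 + (-1 - 1*(-3))))*68 = (0 + sqrt(2 + (-1 + 3)))*68 = (0 + sqrt(2 + 2))*68 = (0 + sqrt(4))*68 = (0 + 2)*68 = 2*68 = 136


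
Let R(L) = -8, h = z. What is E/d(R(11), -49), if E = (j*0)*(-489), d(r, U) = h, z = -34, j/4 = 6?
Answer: 0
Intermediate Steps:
j = 24 (j = 4*6 = 24)
h = -34
d(r, U) = -34
E = 0 (E = (24*0)*(-489) = 0*(-489) = 0)
E/d(R(11), -49) = 0/(-34) = 0*(-1/34) = 0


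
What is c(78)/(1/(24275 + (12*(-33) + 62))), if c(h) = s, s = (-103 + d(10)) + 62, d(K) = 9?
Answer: -766112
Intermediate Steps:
s = -32 (s = (-103 + 9) + 62 = -94 + 62 = -32)
c(h) = -32
c(78)/(1/(24275 + (12*(-33) + 62))) = -(778784 - 12672) = -32/(1/(24275 + (-396 + 62))) = -32/(1/(24275 - 334)) = -32/(1/23941) = -32/1/23941 = -32*23941 = -766112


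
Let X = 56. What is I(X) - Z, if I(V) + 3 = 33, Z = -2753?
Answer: 2783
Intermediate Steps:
I(V) = 30 (I(V) = -3 + 33 = 30)
I(X) - Z = 30 - 1*(-2753) = 30 + 2753 = 2783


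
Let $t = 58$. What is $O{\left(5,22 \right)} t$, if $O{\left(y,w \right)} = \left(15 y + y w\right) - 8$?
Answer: $10266$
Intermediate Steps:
$O{\left(y,w \right)} = -8 + 15 y + w y$ ($O{\left(y,w \right)} = \left(15 y + w y\right) - 8 = -8 + 15 y + w y$)
$O{\left(5,22 \right)} t = \left(-8 + 15 \cdot 5 + 22 \cdot 5\right) 58 = \left(-8 + 75 + 110\right) 58 = 177 \cdot 58 = 10266$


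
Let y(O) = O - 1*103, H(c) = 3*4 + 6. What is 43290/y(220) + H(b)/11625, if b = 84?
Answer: 1433756/3875 ≈ 370.00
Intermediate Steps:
H(c) = 18 (H(c) = 12 + 6 = 18)
y(O) = -103 + O (y(O) = O - 103 = -103 + O)
43290/y(220) + H(b)/11625 = 43290/(-103 + 220) + 18/11625 = 43290/117 + 18*(1/11625) = 43290*(1/117) + 6/3875 = 370 + 6/3875 = 1433756/3875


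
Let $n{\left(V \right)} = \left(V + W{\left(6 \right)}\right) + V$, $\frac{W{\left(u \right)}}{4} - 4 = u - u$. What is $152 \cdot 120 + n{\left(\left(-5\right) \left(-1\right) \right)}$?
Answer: $18266$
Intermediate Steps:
$W{\left(u \right)} = 16$ ($W{\left(u \right)} = 16 + 4 \left(u - u\right) = 16 + 4 \cdot 0 = 16 + 0 = 16$)
$n{\left(V \right)} = 16 + 2 V$ ($n{\left(V \right)} = \left(V + 16\right) + V = \left(16 + V\right) + V = 16 + 2 V$)
$152 \cdot 120 + n{\left(\left(-5\right) \left(-1\right) \right)} = 152 \cdot 120 + \left(16 + 2 \left(\left(-5\right) \left(-1\right)\right)\right) = 18240 + \left(16 + 2 \cdot 5\right) = 18240 + \left(16 + 10\right) = 18240 + 26 = 18266$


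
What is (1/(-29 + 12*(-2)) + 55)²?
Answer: 8491396/2809 ≈ 3022.9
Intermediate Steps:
(1/(-29 + 12*(-2)) + 55)² = (1/(-29 - 24) + 55)² = (1/(-53) + 55)² = (-1/53 + 55)² = (2914/53)² = 8491396/2809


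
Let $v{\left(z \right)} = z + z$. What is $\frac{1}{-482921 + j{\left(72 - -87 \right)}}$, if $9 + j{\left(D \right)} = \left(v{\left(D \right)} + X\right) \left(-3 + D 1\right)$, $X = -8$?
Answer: $- \frac{1}{434570} \approx -2.3011 \cdot 10^{-6}$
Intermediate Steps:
$v{\left(z \right)} = 2 z$
$j{\left(D \right)} = -9 + \left(-8 + 2 D\right) \left(-3 + D\right)$ ($j{\left(D \right)} = -9 + \left(2 D - 8\right) \left(-3 + D 1\right) = -9 + \left(-8 + 2 D\right) \left(-3 + D\right)$)
$\frac{1}{-482921 + j{\left(72 - -87 \right)}} = \frac{1}{-482921 + \left(15 - 14 \left(72 - -87\right) + 2 \left(72 - -87\right)^{2}\right)} = \frac{1}{-482921 + \left(15 - 14 \left(72 + 87\right) + 2 \left(72 + 87\right)^{2}\right)} = \frac{1}{-482921 + \left(15 - 2226 + 2 \cdot 159^{2}\right)} = \frac{1}{-482921 + \left(15 - 2226 + 2 \cdot 25281\right)} = \frac{1}{-482921 + \left(15 - 2226 + 50562\right)} = \frac{1}{-482921 + 48351} = \frac{1}{-434570} = - \frac{1}{434570}$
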